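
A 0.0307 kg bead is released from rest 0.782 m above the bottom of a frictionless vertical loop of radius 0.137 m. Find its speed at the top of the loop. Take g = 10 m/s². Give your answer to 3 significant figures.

Energy conservation: mgh = ½mv_top² + mg(2r)
v_top² = 2g(h − 2r) = 2(10)(0.782 − 0.2740) = 10.16
v_top = 3.187 m/s

v = 3.19 m/s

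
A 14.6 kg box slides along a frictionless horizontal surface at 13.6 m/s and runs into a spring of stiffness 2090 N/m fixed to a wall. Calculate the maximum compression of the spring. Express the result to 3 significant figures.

x = 1.14 m

All KE is stored as spring PE at maximum compression: ½mv² = ½kx²
x = v√(m/k) = 13.6 × √(14.6/2090) = 1.137 m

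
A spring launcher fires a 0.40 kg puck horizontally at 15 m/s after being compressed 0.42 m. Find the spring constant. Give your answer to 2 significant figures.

Spring PE at full compression equals KE at release: ½kx² = ½mv²
k = mv²/x² = (0.40)(15)²/(0.42)² = 510.2 N/m

k = 510 N/m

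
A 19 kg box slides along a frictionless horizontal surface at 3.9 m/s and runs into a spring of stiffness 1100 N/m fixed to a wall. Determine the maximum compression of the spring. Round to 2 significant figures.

x = 0.51 m

Conservation of energy between contact and max compression: ½mv² = ½kx²
x = v√(m/k) = 3.9 × √(19/1100) = 0.5126 m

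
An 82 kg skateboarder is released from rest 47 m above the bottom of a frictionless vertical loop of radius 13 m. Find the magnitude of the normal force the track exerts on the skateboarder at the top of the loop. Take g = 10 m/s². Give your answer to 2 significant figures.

Energy from release to top (height 2r): mgh = ½mv_top² + mg(2r)
v_top² = 2g(h − 2r) = 2(10)(47 − 26.00) = 420.00 m²/s²
At the top, both N and weight point toward the centre: N + mg = mv_top²/r
N = m(v_top²/r − g) = 82(420.00/13 − 10) = 1829 N

N = 1800 N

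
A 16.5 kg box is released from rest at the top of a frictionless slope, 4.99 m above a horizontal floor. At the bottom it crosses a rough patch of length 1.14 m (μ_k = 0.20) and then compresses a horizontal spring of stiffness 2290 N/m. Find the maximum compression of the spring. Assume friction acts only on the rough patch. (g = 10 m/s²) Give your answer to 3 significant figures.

Initial energy: E₁ = mgh = (16.5)(10)(4.99) = 823.35 J
Friction removes W_f = μ_k mg d = (0.20)(16.5)(10)(1.14) = 37.62 J
Energy reaching the spring: E = 823.35 − 37.62 = 785.73 J
At max compression ½kx² = E ⇒ x = √(2E/k) = √(2 × 785.73/2290) = 0.8284 m

x = 0.828 m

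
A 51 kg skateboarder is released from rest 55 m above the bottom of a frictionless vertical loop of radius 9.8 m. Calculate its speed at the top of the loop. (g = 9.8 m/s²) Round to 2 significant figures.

Energy conservation: mgh = ½mv_top² + mg(2r)
v_top² = 2g(h − 2r) = 2(9.8)(55 − 19.60) = 693.8
v_top = 26.34 m/s

v = 26 m/s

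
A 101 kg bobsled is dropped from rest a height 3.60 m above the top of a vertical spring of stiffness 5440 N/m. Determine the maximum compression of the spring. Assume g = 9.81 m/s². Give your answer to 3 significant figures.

Take the reference level at the top of the uncompressed spring. At max compression the bobsled has fallen H + x and is momentarily at rest:
mg(H + x) = ½kx²
½(5440)x² − (101)(9.81)x − (101)(9.81)(3.60) = 0
2720x² − 990.8x − 3567 = 0
x = [990.8 + √(981704 + 3.8808e+07)]/(2 × 2720) = 1.342 m

x = 1.34 m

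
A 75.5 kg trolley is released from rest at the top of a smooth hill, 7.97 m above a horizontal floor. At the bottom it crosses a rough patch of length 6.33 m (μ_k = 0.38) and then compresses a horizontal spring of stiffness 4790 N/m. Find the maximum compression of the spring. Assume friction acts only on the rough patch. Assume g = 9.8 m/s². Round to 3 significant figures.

x = 1.31 m

Initial energy: E₁ = mgh = (75.5)(9.8)(7.97) = 5897.0 J
Friction removes W_f = μ_k mg d = (0.38)(75.5)(9.8)(6.33) = 1780 J
Energy reaching the spring: E = 5897.0 − 1780 = 4117.2 J
At max compression ½kx² = E ⇒ x = √(2E/k) = √(2 × 4117.2/4790) = 1.311 m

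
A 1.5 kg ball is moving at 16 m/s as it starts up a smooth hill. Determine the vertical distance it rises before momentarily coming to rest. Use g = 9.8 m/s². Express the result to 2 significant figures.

h = 13 m

By energy conservation, ½mv² = mgh
h = v²/(2g) = 16²/(2 × 9.8) = 13.06 m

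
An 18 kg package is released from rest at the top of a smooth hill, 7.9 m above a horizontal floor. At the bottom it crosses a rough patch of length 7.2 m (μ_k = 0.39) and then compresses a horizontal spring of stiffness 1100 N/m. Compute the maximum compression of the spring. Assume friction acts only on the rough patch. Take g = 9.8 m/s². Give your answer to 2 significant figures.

Initial energy: E₁ = mgh = (18)(9.8)(7.9) = 1393.6 J
Friction removes W_f = μ_k mg d = (0.39)(18)(9.8)(7.2) = 495.3 J
Energy reaching the spring: E = 1393.6 − 495.3 = 898.23 J
At max compression ½kx² = E ⇒ x = √(2E/k) = √(2 × 898.23/1100) = 1.278 m

x = 1.3 m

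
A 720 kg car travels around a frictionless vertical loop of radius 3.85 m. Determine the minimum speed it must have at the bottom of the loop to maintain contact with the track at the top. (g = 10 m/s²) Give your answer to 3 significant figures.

v = 13.9 m/s

At the top: mg = mv_top²/r ⇒ v_top² = gr = 38.50 m²/s²
Energy from bottom to top (height 2r): ½mv_bot² = ½mv_top² + mg(2r)
v_bot² = gr + 4gr = 5gr = 192.5
v_bot = √(5gr) = 13.87 m/s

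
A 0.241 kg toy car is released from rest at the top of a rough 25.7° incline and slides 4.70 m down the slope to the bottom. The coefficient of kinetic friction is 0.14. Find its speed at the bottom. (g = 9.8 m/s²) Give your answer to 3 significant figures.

Taking the bottom as reference, mgh = ½mv² + μ_k N L with h = L sinθ, N = mg cosθ:
mgh = mgL sinθ = (0.241)(9.8)(4.70)sin25.7° = 4.8138 J
W_f = μ_k mg cosθ · L = (0.14)(0.241)(9.8)cos25.7°·4.70 = 1.400 J
½mv² = 4.8138 − 1.400 = 3.4135 J
v = √(2 × 3.4135/0.241) = 5.322 m/s

v = 5.32 m/s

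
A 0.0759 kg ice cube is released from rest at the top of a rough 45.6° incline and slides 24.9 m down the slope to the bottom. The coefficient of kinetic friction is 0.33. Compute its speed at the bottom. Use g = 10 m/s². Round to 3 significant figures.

Energy: mgh = ½mv² + W_f, with h = L sinθ and W_f = μ_k (mg cosθ) L
mgh = mgL sinθ = (0.0759)(10)(24.9)sin45.6° = 13.503 J
W_f = μ_k mg cosθ · L = (0.33)(0.0759)(10)cos45.6°·24.9 = 4.364 J
½mv² = 13.503 − 4.364 = 9.1393 J
v = √(2 × 9.1393/0.0759) = 15.52 m/s

v = 15.5 m/s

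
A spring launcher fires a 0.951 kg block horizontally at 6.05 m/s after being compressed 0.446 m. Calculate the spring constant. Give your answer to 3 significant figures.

Energy stored in the spring equals the launch KE: ½kx² = ½mv²
k = mv²/x² = (0.951)(6.05)²/(0.446)² = 175.0 N/m

k = 175 N/m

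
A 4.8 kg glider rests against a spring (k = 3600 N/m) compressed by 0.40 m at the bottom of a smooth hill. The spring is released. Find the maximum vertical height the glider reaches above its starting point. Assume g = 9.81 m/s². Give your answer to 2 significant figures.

Energy conservation from release to the highest point: ½kx² = mgh
h = kx²/(2mg) = (3600)(0.40)²/(2 × 4.8 × 9.81) = 6.116 m

h = 6.1 m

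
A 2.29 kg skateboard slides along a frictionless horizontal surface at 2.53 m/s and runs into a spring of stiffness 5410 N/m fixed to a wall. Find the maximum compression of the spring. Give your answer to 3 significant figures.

Conservation of energy between contact and max compression: ½mv² = ½kx²
x = v√(m/k) = 2.53 × √(2.29/5410) = 0.05205 m

x = 0.0521 m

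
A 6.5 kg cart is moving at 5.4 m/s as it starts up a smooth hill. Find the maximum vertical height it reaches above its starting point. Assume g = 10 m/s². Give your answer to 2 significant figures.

h = 1.5 m

Setting KE at the bottom equal to PE gained: ½mv² = mgh
h = v²/(2g) = 5.4²/(2 × 10) = 1.458 m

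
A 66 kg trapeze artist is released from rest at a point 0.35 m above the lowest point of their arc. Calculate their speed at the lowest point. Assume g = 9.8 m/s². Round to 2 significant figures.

By conservation of mechanical energy, mgh = ½mv²
v = √(2gh) = √(2 × 9.8 × 0.35) = √6.8600 = 2.619 m/s

v = 2.6 m/s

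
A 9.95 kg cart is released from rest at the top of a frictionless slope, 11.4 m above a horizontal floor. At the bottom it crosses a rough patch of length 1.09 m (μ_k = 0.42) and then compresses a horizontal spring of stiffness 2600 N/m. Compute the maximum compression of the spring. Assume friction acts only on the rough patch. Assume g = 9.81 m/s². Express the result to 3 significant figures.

x = 0.906 m

Initial energy: E₁ = mgh = (9.95)(9.81)(11.4) = 1112.7 J
Friction removes W_f = μ_k mg d = (0.42)(9.95)(9.81)(1.09) = 44.69 J
Energy reaching the spring: E = 1112.7 − 44.69 = 1068.1 J
At max compression ½kx² = E ⇒ x = √(2E/k) = √(2 × 1068.1/2600) = 0.9064 m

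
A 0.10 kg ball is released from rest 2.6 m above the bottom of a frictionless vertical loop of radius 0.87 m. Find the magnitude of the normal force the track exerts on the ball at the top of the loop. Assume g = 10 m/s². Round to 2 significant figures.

Energy from release to top (height 2r): mgh = ½mv_top² + mg(2r)
v_top² = 2g(h − 2r) = 2(10)(2.6 − 1.740) = 17.200 m²/s²
At the top, both N and weight point toward the centre: N + mg = mv_top²/r
N = m(v_top²/r − g) = 0.10(17.200/0.87 − 10) = 0.9770 N

N = 0.98 N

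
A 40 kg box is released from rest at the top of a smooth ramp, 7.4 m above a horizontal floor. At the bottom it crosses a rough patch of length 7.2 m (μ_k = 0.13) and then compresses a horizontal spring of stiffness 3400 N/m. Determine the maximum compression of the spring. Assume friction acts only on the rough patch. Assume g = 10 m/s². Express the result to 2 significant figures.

Initial energy: E₁ = mgh = (40)(10)(7.4) = 2960.0 J
Friction removes W_f = μ_k mg d = (0.13)(40)(10)(7.2) = 374.4 J
Energy reaching the spring: E = 2960.0 − 374.4 = 2585.6 J
At max compression ½kx² = E ⇒ x = √(2E/k) = √(2 × 2585.6/3400) = 1.233 m

x = 1.2 m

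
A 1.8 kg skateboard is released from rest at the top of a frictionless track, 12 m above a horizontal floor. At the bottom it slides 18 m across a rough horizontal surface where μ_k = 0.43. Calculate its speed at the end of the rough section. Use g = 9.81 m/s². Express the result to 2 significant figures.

Energy bookkeeping (friction removes W_f = μ_k N d):
mgh = ½mv² + μ_k m g d
W_f = μ_k mg d = (0.43)(1.8)(9.81)(18) = 136.7 J
½mv² = mgh − W_f = 211.90 − 136.7 = 75.223 J
v = √(2 × 75.223/1.8) = 9.142 m/s

v = 9.1 m/s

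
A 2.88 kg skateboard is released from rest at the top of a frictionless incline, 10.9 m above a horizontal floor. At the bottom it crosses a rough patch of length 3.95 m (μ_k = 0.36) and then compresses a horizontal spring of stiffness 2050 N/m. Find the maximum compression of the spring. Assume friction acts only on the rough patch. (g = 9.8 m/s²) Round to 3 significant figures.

Initial energy: E₁ = mgh = (2.88)(9.8)(10.9) = 307.64 J
Friction removes W_f = μ_k mg d = (0.36)(2.88)(9.8)(3.95) = 40.13 J
Energy reaching the spring: E = 307.64 − 40.13 = 267.51 J
At max compression ½kx² = E ⇒ x = √(2E/k) = √(2 × 267.51/2050) = 0.5109 m

x = 0.511 m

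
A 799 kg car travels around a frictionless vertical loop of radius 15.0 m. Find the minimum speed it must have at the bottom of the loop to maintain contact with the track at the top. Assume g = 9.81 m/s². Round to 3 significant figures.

At the top: mg = mv_top²/r ⇒ v_top² = gr = 147.2 m²/s²
Energy from bottom to top (height 2r): ½mv_bot² = ½mv_top² + mg(2r)
v_bot² = gr + 4gr = 5gr = 735.8
v_bot = √(5gr) = 27.12 m/s

v = 27.1 m/s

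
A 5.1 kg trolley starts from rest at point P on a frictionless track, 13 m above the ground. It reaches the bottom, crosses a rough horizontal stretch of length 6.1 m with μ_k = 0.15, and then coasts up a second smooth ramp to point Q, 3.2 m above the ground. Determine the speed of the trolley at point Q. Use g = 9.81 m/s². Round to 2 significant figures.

Energy at P: mgh₁ = (5.1)(9.81)(13) = 650.40 J
Friction loss: W_f = μ_k mg d = 45.78 J
At Q: ½mv² + mgh₂ = mgh₁ − W_f
½mv² = 650.40 − 45.78 − 160.10 = 444.53 J
v = √(2 × 444.53/5.1) = 13.20 m/s

v = 13 m/s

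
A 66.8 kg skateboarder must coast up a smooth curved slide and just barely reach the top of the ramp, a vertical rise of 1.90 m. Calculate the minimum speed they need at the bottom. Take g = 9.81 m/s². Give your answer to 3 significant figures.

v = 6.11 m/s

At the top they are momentarily at rest, so all KE converts to PE: ½mv² = mgh
v = √(2gh) = √(2 × 9.81 × 1.90) = 6.106 m/s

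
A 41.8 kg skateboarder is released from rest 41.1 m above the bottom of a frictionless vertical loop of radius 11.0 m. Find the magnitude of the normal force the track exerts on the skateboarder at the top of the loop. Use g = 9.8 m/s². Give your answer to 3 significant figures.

N = 1010 N

Energy from release to top (height 2r): mgh = ½mv_top² + mg(2r)
v_top² = 2g(h − 2r) = 2(9.8)(41.1 − 22.00) = 374.36 m²/s²
At the top, both N and weight point toward the centre: N + mg = mv_top²/r
N = m(v_top²/r − g) = 41.8(374.36/11.0 − 9.8) = 1013 N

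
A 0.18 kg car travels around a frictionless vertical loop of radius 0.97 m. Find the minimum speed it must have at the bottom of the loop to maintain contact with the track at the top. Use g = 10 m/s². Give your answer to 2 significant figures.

At the top: mg = mv_top²/r ⇒ v_top² = gr = 9.700 m²/s²
Energy from bottom to top (height 2r): ½mv_bot² = ½mv_top² + mg(2r)
v_bot² = gr + 4gr = 5gr = 48.50
v_bot = √(5gr) = 6.964 m/s

v = 7.0 m/s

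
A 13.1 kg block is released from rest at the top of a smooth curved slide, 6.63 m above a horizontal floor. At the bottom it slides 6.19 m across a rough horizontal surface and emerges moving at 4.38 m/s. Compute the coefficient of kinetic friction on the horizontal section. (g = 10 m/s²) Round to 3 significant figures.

Applying the work–energy principle:
mgh = ½mv² + μ_k m g d
mgh = 868.53 J; ½mv² = 125.66 J
W_f = 868.53 − 125.66 = 742.9 J
μ_k = W_f/(mg·d) = 742.9/(131.0 × 6.19) = 0.9161

μ_k = 0.916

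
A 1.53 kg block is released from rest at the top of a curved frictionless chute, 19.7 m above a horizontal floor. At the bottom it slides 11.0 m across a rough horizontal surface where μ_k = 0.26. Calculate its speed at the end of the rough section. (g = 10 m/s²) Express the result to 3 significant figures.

Energy at the top = energy at the end + work done against friction:
mgh = ½mv² + μ_k m g d
W_f = μ_k mg d = (0.26)(1.53)(10)(11.0) = 43.76 J
½mv² = mgh − W_f = 301.41 − 43.76 = 257.65 J
v = √(2 × 257.65/1.53) = 18.35 m/s

v = 18.4 m/s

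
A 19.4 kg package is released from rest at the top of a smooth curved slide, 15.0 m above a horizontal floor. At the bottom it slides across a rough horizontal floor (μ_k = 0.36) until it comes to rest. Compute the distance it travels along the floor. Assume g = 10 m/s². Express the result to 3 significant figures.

d = 41.7 m

Energy bookkeeping (friction removes W_f = μ_k N d):
At rest all PE has been dissipated by friction: mgh = μ_k m g d
d = h/μ_k = 15.0/0.36 = 41.67 m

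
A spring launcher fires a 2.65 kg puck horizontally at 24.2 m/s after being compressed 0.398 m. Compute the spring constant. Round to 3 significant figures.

k = 9800 N/m

Spring PE at full compression equals KE at release: ½kx² = ½mv²
k = mv²/x² = (2.65)(24.2)²/(0.398)² = 9797 N/m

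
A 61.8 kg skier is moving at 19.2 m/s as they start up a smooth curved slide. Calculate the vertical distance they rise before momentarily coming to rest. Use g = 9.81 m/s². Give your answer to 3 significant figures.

h = 18.8 m

By energy conservation, ½mv² = mgh
h = v²/(2g) = 19.2²/(2 × 9.81) = 18.79 m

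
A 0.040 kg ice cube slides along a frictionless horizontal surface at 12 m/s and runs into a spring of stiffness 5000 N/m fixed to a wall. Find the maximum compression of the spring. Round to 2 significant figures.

x = 0.034 m

At max compression the cube is momentarily at rest: ½mv² = ½kx²
x = v√(m/k) = 12 × √(0.040/5000) = 0.03394 m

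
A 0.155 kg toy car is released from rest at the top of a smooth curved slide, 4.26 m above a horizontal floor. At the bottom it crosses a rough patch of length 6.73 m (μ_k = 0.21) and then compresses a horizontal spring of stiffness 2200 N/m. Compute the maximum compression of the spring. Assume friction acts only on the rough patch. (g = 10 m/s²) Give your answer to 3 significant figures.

Initial energy: E₁ = mgh = (0.155)(10)(4.26) = 6.6030 J
Friction removes W_f = μ_k mg d = (0.21)(0.155)(10)(6.73) = 2.191 J
Energy reaching the spring: E = 6.6030 − 2.191 = 4.4124 J
At max compression ½kx² = E ⇒ x = √(2E/k) = √(2 × 4.4124/2200) = 0.06333 m

x = 0.0633 m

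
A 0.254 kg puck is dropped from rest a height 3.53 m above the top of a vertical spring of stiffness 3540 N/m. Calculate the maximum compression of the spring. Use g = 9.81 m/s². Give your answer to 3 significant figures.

x = 0.0712 m

Let x be the compression. The total drop is H + x, and the puck is instantaneously at rest at max compression, so energy conservation gives:
mg(H + x) = ½kx²
½(3540)x² − (0.254)(9.81)x − (0.254)(9.81)(3.53) = 0
1770x² − 2.492x − 8.796 = 0
x = [2.492 + √(6.209 + 62275)]/(2 × 1770) = 0.07120 m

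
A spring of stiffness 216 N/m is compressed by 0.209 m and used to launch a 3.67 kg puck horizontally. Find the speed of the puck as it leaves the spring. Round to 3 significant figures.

v = 1.60 m/s

The puck leaves the spring when the spring is at natural length, so ½kx² = ½mv²
v = x√(k/m) = 0.209 × √(216/3.67) = 1.603 m/s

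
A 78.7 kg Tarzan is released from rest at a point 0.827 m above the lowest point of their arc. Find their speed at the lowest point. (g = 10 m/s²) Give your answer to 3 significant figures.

v = 4.07 m/s

Mechanical energy is conserved (no friction): mgh = ½mv²
v = √(2gh) = √(2 × 10 × 0.827) = √16.540 = 4.067 m/s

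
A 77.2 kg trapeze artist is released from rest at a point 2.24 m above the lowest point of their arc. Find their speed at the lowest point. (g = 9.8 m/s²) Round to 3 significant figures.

Equating total energy at the two states: mgh = ½mv²
v = √(2gh) = √(2 × 9.8 × 2.24) = √43.904 = 6.626 m/s

v = 6.63 m/s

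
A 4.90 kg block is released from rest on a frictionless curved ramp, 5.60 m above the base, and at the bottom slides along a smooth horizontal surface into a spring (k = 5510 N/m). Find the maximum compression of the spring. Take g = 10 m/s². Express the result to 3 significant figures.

x = 0.316 m

Energy conservation (no friction) from release to max compression: mgh = ½kx²
x = √(2mgh/k) = √(2 × 4.90 × 10 × 5.60 / 5510) = 0.3156 m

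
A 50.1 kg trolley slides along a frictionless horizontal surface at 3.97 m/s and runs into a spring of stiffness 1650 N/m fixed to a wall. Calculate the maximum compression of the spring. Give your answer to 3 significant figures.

x = 0.692 m

All KE is stored as spring PE at maximum compression: ½mv² = ½kx²
x = v√(m/k) = 3.97 × √(50.1/1650) = 0.6918 m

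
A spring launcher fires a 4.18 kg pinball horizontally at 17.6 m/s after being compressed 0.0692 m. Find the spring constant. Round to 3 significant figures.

k = 270000 N/m

Spring PE at full compression equals KE at release: ½kx² = ½mv²
k = mv²/x² = (4.18)(17.6)²/(0.0692)² = 270389 N/m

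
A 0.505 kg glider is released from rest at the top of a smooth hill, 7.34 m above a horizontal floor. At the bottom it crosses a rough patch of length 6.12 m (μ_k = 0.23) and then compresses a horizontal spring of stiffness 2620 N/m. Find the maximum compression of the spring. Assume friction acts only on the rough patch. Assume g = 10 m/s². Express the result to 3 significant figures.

x = 0.151 m

Initial energy: E₁ = mgh = (0.505)(10)(7.34) = 37.067 J
Friction removes W_f = μ_k mg d = (0.23)(0.505)(10)(6.12) = 7.108 J
Energy reaching the spring: E = 37.067 − 7.108 = 29.959 J
At max compression ½kx² = E ⇒ x = √(2E/k) = √(2 × 29.959/2620) = 0.1512 m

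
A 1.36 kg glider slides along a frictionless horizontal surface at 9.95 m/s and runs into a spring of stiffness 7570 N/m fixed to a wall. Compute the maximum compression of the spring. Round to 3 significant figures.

At max compression the glider is momentarily at rest: ½mv² = ½kx²
x = v√(m/k) = 9.95 × √(1.36/7570) = 0.1334 m

x = 0.133 m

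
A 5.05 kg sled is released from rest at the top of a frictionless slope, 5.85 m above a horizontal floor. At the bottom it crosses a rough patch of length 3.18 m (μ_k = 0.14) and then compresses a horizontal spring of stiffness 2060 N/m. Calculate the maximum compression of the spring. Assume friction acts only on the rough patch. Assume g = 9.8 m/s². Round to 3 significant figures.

x = 0.510 m

Initial energy: E₁ = mgh = (5.05)(9.8)(5.85) = 289.52 J
Friction removes W_f = μ_k mg d = (0.14)(5.05)(9.8)(3.18) = 22.03 J
Energy reaching the spring: E = 289.52 − 22.03 = 267.48 J
At max compression ½kx² = E ⇒ x = √(2E/k) = √(2 × 267.48/2060) = 0.5096 m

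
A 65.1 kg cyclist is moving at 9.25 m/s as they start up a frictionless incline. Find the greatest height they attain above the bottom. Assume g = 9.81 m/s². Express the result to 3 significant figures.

h = 4.36 m

By energy conservation, ½mv² = mgh
h = v²/(2g) = 9.25²/(2 × 9.81) = 4.361 m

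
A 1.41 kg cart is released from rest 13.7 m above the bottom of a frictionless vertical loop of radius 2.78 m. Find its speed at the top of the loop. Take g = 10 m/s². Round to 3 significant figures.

v = 12.8 m/s

Energy conservation: mgh = ½mv_top² + mg(2r)
v_top² = 2g(h − 2r) = 2(10)(13.7 − 5.560) = 162.8
v_top = 12.76 m/s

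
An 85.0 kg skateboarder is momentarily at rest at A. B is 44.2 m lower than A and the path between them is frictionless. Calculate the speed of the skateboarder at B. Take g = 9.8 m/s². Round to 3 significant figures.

v = 29.4 m/s

Equating total energy at the two states: mgh = ½mv²
v = √(2gh) = √(2 × 9.8 × 44.2) = √866.32 = 29.43 m/s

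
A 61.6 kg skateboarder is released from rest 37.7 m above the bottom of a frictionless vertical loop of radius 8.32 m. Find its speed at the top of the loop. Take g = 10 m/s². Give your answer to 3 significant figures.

Energy conservation: mgh = ½mv_top² + mg(2r)
v_top² = 2g(h − 2r) = 2(10)(37.7 − 16.64) = 421.2
v_top = 20.52 m/s

v = 20.5 m/s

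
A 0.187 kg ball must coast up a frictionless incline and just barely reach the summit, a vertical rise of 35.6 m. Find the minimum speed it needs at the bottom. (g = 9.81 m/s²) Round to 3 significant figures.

v = 26.4 m/s

At the top it is momentarily at rest, so all KE converts to PE: ½mv² = mgh
v = √(2gh) = √(2 × 9.81 × 35.6) = 26.43 m/s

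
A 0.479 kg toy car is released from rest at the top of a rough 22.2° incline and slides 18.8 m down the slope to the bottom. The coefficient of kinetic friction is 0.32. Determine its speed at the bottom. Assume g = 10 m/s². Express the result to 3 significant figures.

Taking the bottom as reference, mgh = ½mv² + μ_k N L with h = L sinθ, N = mg cosθ:
mgh = mgL sinθ = (0.479)(10)(18.8)sin22.2° = 34.025 J
W_f = μ_k mg cosθ · L = (0.32)(0.479)(10)cos22.2°·18.8 = 26.68 J
½mv² = 34.025 − 26.68 = 7.3448 J
v = √(2 × 7.3448/0.479) = 5.538 m/s

v = 5.54 m/s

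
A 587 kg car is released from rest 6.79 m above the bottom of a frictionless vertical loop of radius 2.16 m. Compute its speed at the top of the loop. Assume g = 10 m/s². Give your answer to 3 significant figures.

Energy conservation: mgh = ½mv_top² + mg(2r)
v_top² = 2g(h − 2r) = 2(10)(6.79 − 4.320) = 49.40
v_top = 7.029 m/s

v = 7.03 m/s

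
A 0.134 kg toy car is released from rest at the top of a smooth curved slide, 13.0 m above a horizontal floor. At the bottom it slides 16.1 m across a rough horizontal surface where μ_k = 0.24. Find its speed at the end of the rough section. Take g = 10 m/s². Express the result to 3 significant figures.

Energy at the top = energy at the end + work done against friction:
mgh = ½mv² + μ_k m g d
W_f = μ_k mg d = (0.24)(0.134)(10)(16.1) = 5.178 J
½mv² = mgh − W_f = 17.420 − 5.178 = 12.242 J
v = √(2 × 12.242/0.134) = 13.52 m/s

v = 13.5 m/s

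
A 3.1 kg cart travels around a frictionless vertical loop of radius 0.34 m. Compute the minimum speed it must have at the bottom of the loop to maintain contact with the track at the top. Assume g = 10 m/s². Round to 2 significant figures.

At the top: mg = mv_top²/r ⇒ v_top² = gr = 3.400 m²/s²
Energy from bottom to top (height 2r): ½mv_bot² = ½mv_top² + mg(2r)
v_bot² = gr + 4gr = 5gr = 17.00
v_bot = √(5gr) = 4.123 m/s

v = 4.1 m/s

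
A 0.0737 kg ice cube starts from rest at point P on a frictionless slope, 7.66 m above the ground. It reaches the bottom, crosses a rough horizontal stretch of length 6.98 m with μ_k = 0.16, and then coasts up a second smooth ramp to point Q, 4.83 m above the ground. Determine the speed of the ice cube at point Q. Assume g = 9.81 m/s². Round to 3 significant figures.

v = 5.80 m/s

Energy at P: mgh₁ = (0.0737)(9.81)(7.66) = 5.5382 J
Friction loss: W_f = μ_k mg d = 0.8074 J
At Q: ½mv² + mgh₂ = mgh₁ − W_f
½mv² = 5.5382 − 0.8074 − 3.4921 = 1.2386 J
v = √(2 × 1.2386/0.0737) = 5.798 m/s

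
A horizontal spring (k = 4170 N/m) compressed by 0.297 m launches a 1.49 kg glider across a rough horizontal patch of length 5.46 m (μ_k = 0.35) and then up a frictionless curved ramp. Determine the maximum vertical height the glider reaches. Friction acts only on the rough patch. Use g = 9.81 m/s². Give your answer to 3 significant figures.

h = 10.7 m

Spring energy: E₀ = ½kx² = ½(4170)(0.297)² = 183.92 J
Friction: W_f = μ_k mg d = (0.35)(1.49)(9.81)(5.46) = 27.93 J
Energy at base of ramp: E = 183.92 − 27.93 = 155.98 J
At max height all remaining energy is PE: mgh = E ⇒ h = E/(mg) = 155.98/(1.49 × 9.81) = 10.67 m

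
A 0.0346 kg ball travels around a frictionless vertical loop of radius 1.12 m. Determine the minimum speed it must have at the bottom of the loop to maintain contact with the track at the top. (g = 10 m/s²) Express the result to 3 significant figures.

At the top: mg = mv_top²/r ⇒ v_top² = gr = 11.20 m²/s²
Energy from bottom to top (height 2r): ½mv_bot² = ½mv_top² + mg(2r)
v_bot² = gr + 4gr = 5gr = 56.00
v_bot = √(5gr) = 7.483 m/s

v = 7.48 m/s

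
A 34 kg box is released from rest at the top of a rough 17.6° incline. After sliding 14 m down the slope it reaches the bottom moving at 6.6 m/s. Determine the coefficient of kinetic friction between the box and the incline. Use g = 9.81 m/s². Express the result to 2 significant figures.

μ_k = 0.15

Energy balance down the incline: mg L sinθ − ½mv² = μ_k (mg cosθ) L
mgL sinθ = 1411.9 J; ½mv² = 740.52 J
W_f = 1411.9 − 740.52 = 671.4 J
μ_k = W_f/(mg cosθ · L) = 671.4/(317.9 × 14) = 0.1508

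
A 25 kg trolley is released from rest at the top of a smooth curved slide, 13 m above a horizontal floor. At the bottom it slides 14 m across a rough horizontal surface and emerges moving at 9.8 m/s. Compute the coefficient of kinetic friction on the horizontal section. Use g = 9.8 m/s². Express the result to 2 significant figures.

Energy at the top = energy at the end + work done against friction:
mgh = ½mv² + μ_k m g d
mgh = 3185.0 J; ½mv² = 1200.5 J
W_f = 3185.0 − 1200.5 = 1985 J
μ_k = W_f/(mg·d) = 1985/(245.0 × 14) = 0.5786

μ_k = 0.58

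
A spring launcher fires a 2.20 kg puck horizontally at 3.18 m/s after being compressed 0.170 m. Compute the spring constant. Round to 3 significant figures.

Energy stored in the spring equals the launch KE: ½kx² = ½mv²
k = mv²/x² = (2.20)(3.18)²/(0.170)² = 769.8 N/m

k = 770 N/m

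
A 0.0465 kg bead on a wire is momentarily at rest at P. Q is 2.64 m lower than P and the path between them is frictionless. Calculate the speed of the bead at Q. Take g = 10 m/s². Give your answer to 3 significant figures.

v = 7.27 m/s

Equating total energy at the two states: mgh = ½mv²
The mass cancels from both sides.
v = √(2gh) = √(2 × 10 × 2.64) = √52.800 = 7.266 m/s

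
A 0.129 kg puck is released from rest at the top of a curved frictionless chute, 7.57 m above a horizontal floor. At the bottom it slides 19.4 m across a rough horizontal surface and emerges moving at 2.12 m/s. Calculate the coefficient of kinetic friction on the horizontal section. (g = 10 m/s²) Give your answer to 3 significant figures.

μ_k = 0.379

Energy at the top = energy at the end + work done against friction:
mgh = ½mv² + μ_k m g d
mgh = 9.7653 J; ½mv² = 0.28989 J
W_f = 9.7653 − 0.28989 = 9.475 J
μ_k = W_f/(mg·d) = 9.475/(1.290 × 19.4) = 0.3786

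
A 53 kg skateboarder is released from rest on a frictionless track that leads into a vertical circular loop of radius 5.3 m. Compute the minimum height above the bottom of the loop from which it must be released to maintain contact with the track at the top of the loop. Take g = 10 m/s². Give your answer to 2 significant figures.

At the top, for minimum speed gravity alone supplies the centripetal force: mg = mv_top²/r ⇒ v_top² = gr = 53.00 m²/s²
Energy conservation from release height h to the top (height 2r): mgh = ½mv_top² + mg(2r)
h = v_top²/(2g) + 2r = r/2 + 2r = 5r/2 = 13.25 m

h = 13 m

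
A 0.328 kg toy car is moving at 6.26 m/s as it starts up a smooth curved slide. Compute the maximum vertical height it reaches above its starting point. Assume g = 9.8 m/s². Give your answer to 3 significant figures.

h = 2.00 m

By energy conservation, ½mv² = mgh
h = v²/(2g) = 6.26²/(2 × 9.8) = 1.999 m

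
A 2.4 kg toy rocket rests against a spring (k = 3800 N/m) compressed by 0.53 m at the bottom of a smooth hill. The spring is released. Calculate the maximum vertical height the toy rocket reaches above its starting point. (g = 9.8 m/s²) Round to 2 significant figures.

h = 23 m

Energy conservation from release to the highest point: ½kx² = mgh
h = kx²/(2mg) = (3800)(0.53)²/(2 × 2.4 × 9.8) = 22.69 m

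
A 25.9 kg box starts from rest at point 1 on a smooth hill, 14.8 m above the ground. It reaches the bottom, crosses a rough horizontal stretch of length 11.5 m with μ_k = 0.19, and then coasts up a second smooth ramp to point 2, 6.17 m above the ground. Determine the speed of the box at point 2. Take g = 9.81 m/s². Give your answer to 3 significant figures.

Energy at 1: mgh₁ = (25.9)(9.81)(14.8) = 3760.4 J
Friction loss: W_f = μ_k mg d = 555.2 J
At 2: ½mv² + mgh₂ = mgh₁ − W_f
½mv² = 3760.4 − 555.2 − 1567.7 = 1637.5 J
v = √(2 × 1637.5/25.9) = 11.25 m/s

v = 11.2 m/s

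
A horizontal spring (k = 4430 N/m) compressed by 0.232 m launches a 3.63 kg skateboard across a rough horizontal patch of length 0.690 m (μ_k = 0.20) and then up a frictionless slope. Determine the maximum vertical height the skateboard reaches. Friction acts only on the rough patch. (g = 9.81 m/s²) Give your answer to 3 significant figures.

Spring energy: E₀ = ½kx² = ½(4430)(0.232)² = 119.22 J
Friction: W_f = μ_k mg d = (0.20)(3.63)(9.81)(0.690) = 4.914 J
Energy at base of ramp: E = 119.22 − 4.914 = 114.31 J
At max height all remaining energy is PE: mgh = E ⇒ h = E/(mg) = 114.31/(3.63 × 9.81) = 3.210 m

h = 3.21 m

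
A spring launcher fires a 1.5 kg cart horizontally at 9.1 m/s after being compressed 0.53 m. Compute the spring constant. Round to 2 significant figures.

k = 440 N/m

Energy stored in the spring equals the launch KE: ½kx² = ½mv²
k = mv²/x² = (1.5)(9.1)²/(0.53)² = 442.2 N/m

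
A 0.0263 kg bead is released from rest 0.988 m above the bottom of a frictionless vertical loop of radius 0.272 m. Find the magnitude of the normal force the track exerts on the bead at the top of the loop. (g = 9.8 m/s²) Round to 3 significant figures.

N = 0.584 N

Energy from release to top (height 2r): mgh = ½mv_top² + mg(2r)
v_top² = 2g(h − 2r) = 2(9.8)(0.988 − 0.5440) = 8.7024 m²/s²
At the top, both N and weight point toward the centre: N + mg = mv_top²/r
N = m(v_top²/r − g) = 0.0263(8.7024/0.272 − 9.8) = 0.5837 N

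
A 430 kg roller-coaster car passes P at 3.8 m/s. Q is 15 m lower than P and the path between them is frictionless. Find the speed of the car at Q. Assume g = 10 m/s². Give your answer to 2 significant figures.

Energy conservation between the two points: ½mv₀² + mgh = ½mv²
v² = v₀² + 2gh = (3.8)² + 2(10)(15) = 314.44
v = √314.44 = 17.73 m/s

v = 18 m/s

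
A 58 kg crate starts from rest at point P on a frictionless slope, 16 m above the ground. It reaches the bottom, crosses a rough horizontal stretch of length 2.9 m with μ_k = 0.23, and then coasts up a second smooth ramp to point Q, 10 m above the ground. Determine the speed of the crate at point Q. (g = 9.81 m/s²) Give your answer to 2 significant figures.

Energy at P: mgh₁ = (58)(9.81)(16) = 9103.7 J
Friction loss: W_f = μ_k mg d = 379.5 J
At Q: ½mv² + mgh₂ = mgh₁ − W_f
½mv² = 9103.7 − 379.5 − 5689.8 = 3034.4 J
v = √(2 × 3034.4/58) = 10.23 m/s

v = 10 m/s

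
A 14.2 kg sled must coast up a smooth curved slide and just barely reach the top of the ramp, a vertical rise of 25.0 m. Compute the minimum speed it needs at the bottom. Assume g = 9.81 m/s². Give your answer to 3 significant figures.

At the top it is momentarily at rest, so all KE converts to PE: ½mv² = mgh
v = √(2gh) = √(2 × 9.81 × 25.0) = 22.15 m/s

v = 22.1 m/s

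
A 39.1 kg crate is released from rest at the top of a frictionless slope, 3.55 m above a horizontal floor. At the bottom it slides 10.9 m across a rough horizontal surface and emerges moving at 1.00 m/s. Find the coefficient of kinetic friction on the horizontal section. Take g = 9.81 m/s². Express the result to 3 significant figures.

μ_k = 0.321

Energy bookkeeping (friction removes W_f = μ_k N d):
mgh = ½mv² + μ_k m g d
mgh = 1361.7 J; ½mv² = 19.550 J
W_f = 1361.7 − 19.550 = 1342 J
μ_k = W_f/(mg·d) = 1342/(383.6 × 10.9) = 0.3210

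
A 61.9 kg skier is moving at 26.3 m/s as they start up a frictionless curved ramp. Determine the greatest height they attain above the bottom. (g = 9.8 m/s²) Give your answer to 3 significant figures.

h = 35.3 m

Setting KE at the bottom equal to PE gained: ½mv² = mgh
h = v²/(2g) = 26.3²/(2 × 9.8) = 35.29 m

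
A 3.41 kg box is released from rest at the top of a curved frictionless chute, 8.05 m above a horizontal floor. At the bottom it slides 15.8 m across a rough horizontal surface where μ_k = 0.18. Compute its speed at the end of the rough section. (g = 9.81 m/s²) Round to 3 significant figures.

Energy at the top = energy at the end + work done against friction:
mgh = ½mv² + μ_k m g d
W_f = μ_k mg d = (0.18)(3.41)(9.81)(15.8) = 95.14 J
½mv² = mgh − W_f = 269.29 − 95.14 = 174.15 J
v = √(2 × 174.15/3.41) = 10.11 m/s

v = 10.1 m/s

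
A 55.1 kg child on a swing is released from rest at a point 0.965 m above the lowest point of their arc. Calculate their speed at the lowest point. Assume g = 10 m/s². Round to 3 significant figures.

v = 4.39 m/s

Energy conservation between the two points: mgh = ½mv²
v = √(2gh) = √(2 × 10 × 0.965) = √19.300 = 4.393 m/s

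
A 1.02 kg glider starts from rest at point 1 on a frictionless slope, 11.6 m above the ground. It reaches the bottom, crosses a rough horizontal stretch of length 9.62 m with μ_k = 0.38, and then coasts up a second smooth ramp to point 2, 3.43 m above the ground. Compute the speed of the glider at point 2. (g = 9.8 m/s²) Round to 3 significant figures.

v = 9.41 m/s

Energy at 1: mgh₁ = (1.02)(9.8)(11.6) = 115.95 J
Friction loss: W_f = μ_k mg d = 36.54 J
At 2: ½mv² + mgh₂ = mgh₁ − W_f
½mv² = 115.95 − 36.54 − 34.286 = 45.126 J
v = √(2 × 45.126/1.02) = 9.406 m/s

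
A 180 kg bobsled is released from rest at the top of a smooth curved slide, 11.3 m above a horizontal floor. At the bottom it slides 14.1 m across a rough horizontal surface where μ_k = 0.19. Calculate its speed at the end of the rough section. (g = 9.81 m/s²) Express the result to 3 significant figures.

Energy at the top = energy at the end + work done against friction:
mgh = ½mv² + μ_k m g d
W_f = μ_k mg d = (0.19)(180)(9.81)(14.1) = 4731 J
½mv² = mgh − W_f = 19954 − 4731 = 15223 J
v = √(2 × 15223/180) = 13.01 m/s

v = 13.0 m/s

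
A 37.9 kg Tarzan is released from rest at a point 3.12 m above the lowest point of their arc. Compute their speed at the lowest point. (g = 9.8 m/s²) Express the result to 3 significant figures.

v = 7.82 m/s

By conservation of mechanical energy, mgh = ½mv²
v = √(2gh) = √(2 × 9.8 × 3.12) = √61.152 = 7.820 m/s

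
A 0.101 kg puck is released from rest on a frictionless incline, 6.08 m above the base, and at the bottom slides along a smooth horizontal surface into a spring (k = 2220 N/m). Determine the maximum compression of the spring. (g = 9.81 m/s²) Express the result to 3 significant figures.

x = 0.0737 m

Energy conservation (no friction) from release to max compression: mgh = ½kx²
x = √(2mgh/k) = √(2 × 0.101 × 9.81 × 6.08 / 2220) = 0.07367 m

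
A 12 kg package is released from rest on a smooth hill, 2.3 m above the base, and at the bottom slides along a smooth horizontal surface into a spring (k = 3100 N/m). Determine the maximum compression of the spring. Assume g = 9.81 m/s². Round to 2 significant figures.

Energy conservation (no friction) from release to max compression: mgh = ½kx²
x = √(2mgh/k) = √(2 × 12 × 9.81 × 2.3 / 3100) = 0.4179 m

x = 0.42 m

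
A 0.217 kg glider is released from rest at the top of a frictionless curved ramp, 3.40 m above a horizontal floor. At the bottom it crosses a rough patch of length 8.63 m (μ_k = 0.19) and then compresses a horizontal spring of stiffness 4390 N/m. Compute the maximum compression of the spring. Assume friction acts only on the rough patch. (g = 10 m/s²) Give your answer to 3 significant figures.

Initial energy: E₁ = mgh = (0.217)(10)(3.40) = 7.3780 J
Friction removes W_f = μ_k mg d = (0.19)(0.217)(10)(8.63) = 3.558 J
Energy reaching the spring: E = 7.3780 − 3.558 = 3.8199 J
At max compression ½kx² = E ⇒ x = √(2E/k) = √(2 × 3.8199/4390) = 0.04172 m

x = 0.0417 m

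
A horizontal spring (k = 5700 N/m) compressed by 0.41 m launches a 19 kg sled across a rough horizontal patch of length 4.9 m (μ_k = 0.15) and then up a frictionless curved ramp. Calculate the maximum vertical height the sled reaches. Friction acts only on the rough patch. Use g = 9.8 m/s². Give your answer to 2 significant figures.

h = 1.8 m

Spring energy: E₀ = ½kx² = ½(5700)(0.41)² = 479.08 J
Friction: W_f = μ_k mg d = (0.15)(19)(9.8)(4.9) = 136.9 J
Energy at base of ramp: E = 479.08 − 136.9 = 342.23 J
At max height all remaining energy is PE: mgh = E ⇒ h = E/(mg) = 342.23/(19 × 9.8) = 1.838 m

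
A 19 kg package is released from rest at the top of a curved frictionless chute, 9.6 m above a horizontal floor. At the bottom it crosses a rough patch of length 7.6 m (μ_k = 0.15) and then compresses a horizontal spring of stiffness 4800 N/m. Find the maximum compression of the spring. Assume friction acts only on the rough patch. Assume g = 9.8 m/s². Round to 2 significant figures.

x = 0.81 m

Initial energy: E₁ = mgh = (19)(9.8)(9.6) = 1787.5 J
Friction removes W_f = μ_k mg d = (0.15)(19)(9.8)(7.6) = 212.3 J
Energy reaching the spring: E = 1787.5 − 212.3 = 1575.3 J
At max compression ½kx² = E ⇒ x = √(2E/k) = √(2 × 1575.3/4800) = 0.8102 m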